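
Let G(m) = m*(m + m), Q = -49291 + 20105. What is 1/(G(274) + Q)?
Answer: 1/120966 ≈ 8.2668e-6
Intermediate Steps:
Q = -29186
G(m) = 2*m**2 (G(m) = m*(2*m) = 2*m**2)
1/(G(274) + Q) = 1/(2*274**2 - 29186) = 1/(2*75076 - 29186) = 1/(150152 - 29186) = 1/120966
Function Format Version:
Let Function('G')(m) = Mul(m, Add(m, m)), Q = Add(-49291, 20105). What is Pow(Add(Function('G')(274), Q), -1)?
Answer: Rational(1, 120966) ≈ 8.2668e-6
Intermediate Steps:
Q = -29186
Function('G')(m) = Mul(2, Pow(m, 2)) (Function('G')(m) = Mul(m, Mul(2, m)) = Mul(2, Pow(m, 2)))
Pow(Add(Function('G')(274), Q), -1) = Pow(Add(Mul(2, Pow(274, 2)), -29186), -1) = Pow(Add(Mul(2, 75076), -29186), -1) = Pow(Add(150152, -29186), -1) = Pow(120966, -1) = Rational(1, 120966)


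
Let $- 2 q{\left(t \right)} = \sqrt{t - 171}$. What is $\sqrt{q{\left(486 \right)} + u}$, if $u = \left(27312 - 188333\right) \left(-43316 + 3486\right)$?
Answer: $\frac{\sqrt{25653865720 - 6 \sqrt{35}}}{2} \approx 80084.0$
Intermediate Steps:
$q{\left(t \right)} = - \frac{\sqrt{-171 + t}}{2}$ ($q{\left(t \right)} = - \frac{\sqrt{t - 171}}{2} = - \frac{\sqrt{-171 + t}}{2}$)
$u = 6413466430$ ($u = \left(-161021\right) \left(-39830\right) = 6413466430$)
$\sqrt{q{\left(486 \right)} + u} = \sqrt{- \frac{\sqrt{-171 + 486}}{2} + 6413466430} = \sqrt{- \frac{\sqrt{315}}{2} + 6413466430} = \sqrt{- \frac{3 \sqrt{35}}{2} + 6413466430} = \sqrt{6413466430 - \frac{3 \sqrt{35}}{2}}$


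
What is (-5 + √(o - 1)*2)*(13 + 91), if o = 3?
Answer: -520 + 208*√2 ≈ -225.84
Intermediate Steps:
(-5 + √(o - 1)*2)*(13 + 91) = (-5 + √(3 - 1)*2)*(13 + 91) = (-5 + √2*2)*104 = (-5 + 2*√2)*104 = -520 + 208*√2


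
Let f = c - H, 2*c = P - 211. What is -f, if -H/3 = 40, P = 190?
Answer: -219/2 ≈ -109.50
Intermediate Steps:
H = -120 (H = -3*40 = -120)
c = -21/2 (c = (190 - 211)/2 = (½)*(-21) = -21/2 ≈ -10.500)
f = 219/2 (f = -21/2 - 1*(-120) = -21/2 + 120 = 219/2 ≈ 109.50)
-f = -1*219/2 = -219/2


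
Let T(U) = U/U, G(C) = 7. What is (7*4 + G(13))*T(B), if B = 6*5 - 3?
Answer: 35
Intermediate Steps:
B = 27 (B = 30 - 3 = 27)
T(U) = 1
(7*4 + G(13))*T(B) = (7*4 + 7)*1 = (28 + 7)*1 = 35*1 = 35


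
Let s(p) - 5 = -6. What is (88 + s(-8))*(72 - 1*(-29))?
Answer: 8787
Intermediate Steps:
s(p) = -1 (s(p) = 5 - 6 = -1)
(88 + s(-8))*(72 - 1*(-29)) = (88 - 1)*(72 - 1*(-29)) = 87*(72 + 29) = 87*101 = 8787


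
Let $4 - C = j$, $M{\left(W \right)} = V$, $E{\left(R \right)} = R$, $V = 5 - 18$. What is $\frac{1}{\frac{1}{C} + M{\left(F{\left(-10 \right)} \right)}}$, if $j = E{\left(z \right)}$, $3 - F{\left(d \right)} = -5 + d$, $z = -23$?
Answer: $- \frac{27}{350} \approx -0.077143$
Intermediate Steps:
$V = -13$ ($V = 5 - 18 = -13$)
$F{\left(d \right)} = 8 - d$ ($F{\left(d \right)} = 3 - \left(-5 + d\right) = 8 - d$)
$j = -23$
$M{\left(W \right)} = -13$
$C = 27$ ($C = 4 - -23 = 4 + 23 = 27$)
$\frac{1}{\frac{1}{C} + M{\left(F{\left(-10 \right)} \right)}} = \frac{1}{\frac{1}{27} - 13} = \frac{1}{- \frac{350}{27}} = - \frac{27}{350}$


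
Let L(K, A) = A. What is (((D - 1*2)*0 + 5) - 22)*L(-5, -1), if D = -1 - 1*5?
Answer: 17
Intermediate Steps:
D = -6 (D = -1 - 5 = -6)
(((D - 1*2)*0 + 5) - 22)*L(-5, -1) = (((-6 - 1*2)*0 + 5) - 22)*(-1) = (((-6 - 2)*0 + 5) - 22)*(-1) = ((-8*0 + 5) - 22)*(-1) = ((0 + 5) - 22)*(-1) = (5 - 22)*(-1) = -17*(-1) = 17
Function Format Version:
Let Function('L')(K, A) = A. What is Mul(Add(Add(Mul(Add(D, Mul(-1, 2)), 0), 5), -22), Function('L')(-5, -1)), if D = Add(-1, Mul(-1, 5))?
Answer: 17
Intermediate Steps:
D = -6 (D = Add(-1, -5) = -6)
Mul(Add(Add(Mul(Add(D, Mul(-1, 2)), 0), 5), -22), Function('L')(-5, -1)) = Mul(Add(Add(Mul(Add(-6, Mul(-1, 2)), 0), 5), -22), -1) = Mul(Add(Add(Mul(Add(-6, -2), 0), 5), -22), -1) = Mul(Add(Add(Mul(-8, 0), 5), -22), -1) = Mul(Add(Add(0, 5), -22), -1) = Mul(Add(5, -22), -1) = Mul(-17, -1) = 17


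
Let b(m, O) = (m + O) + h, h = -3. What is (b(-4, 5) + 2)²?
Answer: 0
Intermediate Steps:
b(m, O) = -3 + O + m (b(m, O) = (m + O) - 3 = (O + m) - 3 = -3 + O + m)
(b(-4, 5) + 2)² = ((-3 + 5 - 4) + 2)² = (-2 + 2)² = 0² = 0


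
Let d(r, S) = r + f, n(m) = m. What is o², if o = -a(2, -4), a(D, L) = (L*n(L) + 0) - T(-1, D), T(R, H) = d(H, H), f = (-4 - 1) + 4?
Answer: 225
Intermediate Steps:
f = -1 (f = -5 + 4 = -1)
d(r, S) = -1 + r (d(r, S) = r - 1 = -1 + r)
T(R, H) = -1 + H
a(D, L) = 1 + L² - D (a(D, L) = (L*L + 0) - (-1 + D) = (L² + 0) + (1 - D) = L² + (1 - D) = 1 + L² - D)
o = -15 (o = -(1 + (-4)² - 1*2) = -(1 + 16 - 2) = -1*15 = -15)
o² = (-15)² = 225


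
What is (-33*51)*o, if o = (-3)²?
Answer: -15147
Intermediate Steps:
o = 9
(-33*51)*o = -33*51*9 = -1683*9 = -15147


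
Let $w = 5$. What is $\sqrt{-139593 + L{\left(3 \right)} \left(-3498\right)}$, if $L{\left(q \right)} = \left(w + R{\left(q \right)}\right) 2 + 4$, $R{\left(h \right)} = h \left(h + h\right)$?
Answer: $i \sqrt{314493} \approx 560.8 i$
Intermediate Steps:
$R{\left(h \right)} = 2 h^{2}$ ($R{\left(h \right)} = h 2 h = 2 h^{2}$)
$L{\left(q \right)} = 14 + 4 q^{2}$ ($L{\left(q \right)} = \left(5 + 2 q^{2}\right) 2 + 4 = \left(10 + 4 q^{2}\right) + 4 = 14 + 4 q^{2}$)
$\sqrt{-139593 + L{\left(3 \right)} \left(-3498\right)} = \sqrt{-139593 + \left(14 + 4 \cdot 3^{2}\right) \left(-3498\right)} = \sqrt{-139593 + \left(14 + 4 \cdot 9\right) \left(-3498\right)} = \sqrt{-139593 + \left(14 + 36\right) \left(-3498\right)} = \sqrt{-139593 + 50 \left(-3498\right)} = \sqrt{-139593 - 174900} = \sqrt{-314493} = i \sqrt{314493}$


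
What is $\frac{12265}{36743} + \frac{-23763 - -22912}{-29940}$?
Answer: $\frac{398482393}{1100085420} \approx 0.36223$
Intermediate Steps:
$\frac{12265}{36743} + \frac{-23763 - -22912}{-29940} = 12265 \cdot \frac{1}{36743} + \left(-23763 + 22912\right) \left(- \frac{1}{29940}\right) = \frac{12265}{36743} - - \frac{851}{29940} = \frac{12265}{36743} + \frac{851}{29940} = \frac{398482393}{1100085420}$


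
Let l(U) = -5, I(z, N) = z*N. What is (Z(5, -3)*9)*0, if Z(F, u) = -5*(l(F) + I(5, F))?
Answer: 0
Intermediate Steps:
I(z, N) = N*z
Z(F, u) = 25 - 25*F (Z(F, u) = -5*(-5 + F*5) = -5*(-5 + 5*F) = 25 - 25*F)
(Z(5, -3)*9)*0 = ((25 - 25*5)*9)*0 = ((25 - 125)*9)*0 = -100*9*0 = -900*0 = 0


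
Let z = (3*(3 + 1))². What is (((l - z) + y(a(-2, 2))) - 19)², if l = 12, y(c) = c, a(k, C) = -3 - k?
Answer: 23104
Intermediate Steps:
z = 144 (z = (3*4)² = 12² = 144)
(((l - z) + y(a(-2, 2))) - 19)² = (((12 - 1*144) + (-3 - 1*(-2))) - 19)² = (((12 - 144) + (-3 + 2)) - 19)² = ((-132 - 1) - 19)² = (-133 - 19)² = (-152)² = 23104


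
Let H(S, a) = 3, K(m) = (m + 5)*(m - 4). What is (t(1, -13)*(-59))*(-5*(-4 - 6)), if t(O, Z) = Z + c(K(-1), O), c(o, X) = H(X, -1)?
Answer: 29500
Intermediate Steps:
K(m) = (-4 + m)*(5 + m) (K(m) = (5 + m)*(-4 + m) = (-4 + m)*(5 + m))
c(o, X) = 3
t(O, Z) = 3 + Z (t(O, Z) = Z + 3 = 3 + Z)
(t(1, -13)*(-59))*(-5*(-4 - 6)) = ((3 - 13)*(-59))*(-5*(-4 - 6)) = (-10*(-59))*(-5*(-10)) = 590*50 = 29500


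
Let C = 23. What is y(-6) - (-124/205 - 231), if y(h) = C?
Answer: 52194/205 ≈ 254.60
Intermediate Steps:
y(h) = 23
y(-6) - (-124/205 - 231) = 23 - (-124/205 - 231) = 23 - 1*(-47479/205) = 23 + 47479/205 = 52194/205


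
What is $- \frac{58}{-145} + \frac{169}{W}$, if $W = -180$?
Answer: $- \frac{97}{180} \approx -0.53889$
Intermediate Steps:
$- \frac{58}{-145} + \frac{169}{W} = - \frac{58}{-145} + \frac{169}{-180} = \left(-58\right) \left(- \frac{1}{145}\right) + 169 \left(- \frac{1}{180}\right) = \frac{2}{5} - \frac{169}{180} = - \frac{97}{180}$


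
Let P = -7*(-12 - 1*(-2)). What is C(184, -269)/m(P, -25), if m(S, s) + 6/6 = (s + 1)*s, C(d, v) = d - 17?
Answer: 167/599 ≈ 0.27880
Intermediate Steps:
C(d, v) = -17 + d
P = 70 (P = -7*(-12 + 2) = -7*(-10) = 70)
m(S, s) = -1 + s*(1 + s) (m(S, s) = -1 + (s + 1)*s = -1 + (1 + s)*s = -1 + s*(1 + s))
C(184, -269)/m(P, -25) = (-17 + 184)/(-1 - 25 + (-25)²) = 167/(-1 - 25 + 625) = 167/599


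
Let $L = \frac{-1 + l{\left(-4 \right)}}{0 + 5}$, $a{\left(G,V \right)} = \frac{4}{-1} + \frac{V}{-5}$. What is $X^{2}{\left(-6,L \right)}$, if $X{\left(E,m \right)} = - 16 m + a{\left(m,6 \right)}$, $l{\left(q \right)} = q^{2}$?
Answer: $\frac{70756}{25} \approx 2830.2$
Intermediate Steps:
$a{\left(G,V \right)} = -4 - \frac{V}{5}$ ($a{\left(G,V \right)} = 4 \left(-1\right) + V \left(- \frac{1}{5}\right) = -4 - \frac{V}{5}$)
$L = 3$ ($L = \frac{-1 + \left(-4\right)^{2}}{0 + 5} = \frac{-1 + 16}{5} = 15 \cdot \frac{1}{5} = 3$)
$X{\left(E,m \right)} = - \frac{26}{5} - 16 m$ ($X{\left(E,m \right)} = - 16 m - \frac{26}{5} = - \frac{26}{5} - 16 m$)
$X^{2}{\left(-6,L \right)} = \left(- \frac{26}{5} - 48\right)^{2} = \left(- \frac{266}{5}\right)^{2} = \frac{70756}{25}$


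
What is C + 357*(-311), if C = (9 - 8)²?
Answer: -111026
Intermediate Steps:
C = 1 (C = 1² = 1)
C + 357*(-311) = 1 + 357*(-311) = 1 - 111027 = -111026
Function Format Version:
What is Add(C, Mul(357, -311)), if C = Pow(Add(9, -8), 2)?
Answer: -111026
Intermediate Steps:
C = 1 (C = Pow(1, 2) = 1)
Add(C, Mul(357, -311)) = Add(1, Mul(357, -311)) = Add(1, -111027) = -111026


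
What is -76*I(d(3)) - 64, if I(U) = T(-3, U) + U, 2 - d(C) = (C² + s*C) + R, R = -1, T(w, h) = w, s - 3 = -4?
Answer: 392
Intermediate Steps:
s = -1 (s = 3 - 4 = -1)
d(C) = 3 + C - C² (d(C) = 2 - ((C² - C) - 1) = 2 - (-1 + C² - C) = 2 + (1 + C - C²) = 3 + C - C²)
I(U) = -3 + U
-76*I(d(3)) - 64 = -76*(-3 + (3 + 3 - 1*3²)) - 64 = -76*(-3 + (3 + 3 - 1*9)) - 64 = -76*(-3 + (3 + 3 - 9)) - 64 = -76*(-3 - 3) - 64 = -76*(-6) - 64 = 456 - 64 = 392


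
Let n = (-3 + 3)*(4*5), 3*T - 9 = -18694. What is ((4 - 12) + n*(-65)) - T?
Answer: 18661/3 ≈ 6220.3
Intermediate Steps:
T = -18685/3 (T = 3 + (⅓)*(-18694) = 3 - 18694/3 = -18685/3 ≈ -6228.3)
n = 0 (n = 0*20 = 0)
((4 - 12) + n*(-65)) - T = ((4 - 12) + 0*(-65)) - 1*(-18685/3) = (-8 + 0) + 18685/3 = -8 + 18685/3 = 18661/3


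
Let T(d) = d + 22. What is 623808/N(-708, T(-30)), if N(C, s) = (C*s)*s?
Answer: -3249/236 ≈ -13.767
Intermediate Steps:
T(d) = 22 + d
N(C, s) = C*s**2
623808/N(-708, T(-30)) = 623808/((-708*(22 - 30)**2)) = 623808/((-708*(-8)**2)) = 623808/((-708*64)) = 623808/(-45312) = 623808*(-1/45312) = -3249/236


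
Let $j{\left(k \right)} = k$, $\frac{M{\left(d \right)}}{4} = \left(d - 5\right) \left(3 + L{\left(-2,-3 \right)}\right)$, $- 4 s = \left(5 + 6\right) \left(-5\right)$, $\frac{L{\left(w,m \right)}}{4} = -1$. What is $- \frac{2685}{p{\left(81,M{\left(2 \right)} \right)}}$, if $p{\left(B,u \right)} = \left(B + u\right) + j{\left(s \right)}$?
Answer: $- \frac{10740}{427} \approx -25.152$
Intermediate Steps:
$L{\left(w,m \right)} = -4$ ($L{\left(w,m \right)} = 4 \left(-1\right) = -4$)
$s = \frac{55}{4}$ ($s = - \frac{\left(5 + 6\right) \left(-5\right)}{4} = - \frac{11 \left(-5\right)}{4} = \left(- \frac{1}{4}\right) \left(-55\right) = \frac{55}{4} \approx 13.75$)
$M{\left(d \right)} = 20 - 4 d$ ($M{\left(d \right)} = 4 \left(d - 5\right) \left(3 - 4\right) = 4 \left(-5 + d\right) \left(-1\right) = 4 \left(5 - d\right) = 20 - 4 d$)
$p{\left(B,u \right)} = \frac{55}{4} + B + u$ ($p{\left(B,u \right)} = \left(B + u\right) + \frac{55}{4} = \frac{55}{4} + B + u$)
$- \frac{2685}{p{\left(81,M{\left(2 \right)} \right)}} = - \frac{2685}{\frac{55}{4} + 81 + \left(20 - 8\right)} = - \frac{2685}{\frac{55}{4} + 81 + 12} = - \frac{2685}{\frac{427}{4}} = \left(-2685\right) \frac{4}{427} = - \frac{10740}{427}$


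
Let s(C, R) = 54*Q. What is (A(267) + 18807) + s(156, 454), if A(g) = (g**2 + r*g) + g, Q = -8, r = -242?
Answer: 25317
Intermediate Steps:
A(g) = g**2 - 241*g (A(g) = (g**2 - 242*g) + g = g**2 - 241*g)
s(C, R) = -432 (s(C, R) = 54*(-8) = -432)
(A(267) + 18807) + s(156, 454) = (267*(-241 + 267) + 18807) - 432 = (267*26 + 18807) - 432 = (6942 + 18807) - 432 = 25749 - 432 = 25317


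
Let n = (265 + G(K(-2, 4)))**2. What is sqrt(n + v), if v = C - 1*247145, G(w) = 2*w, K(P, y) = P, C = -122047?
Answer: I*sqrt(301071) ≈ 548.7*I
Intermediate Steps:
v = -369192 (v = -122047 - 1*247145 = -122047 - 247145 = -369192)
n = 68121 (n = (265 + 2*(-2))**2 = (265 - 4)**2 = 261**2 = 68121)
sqrt(n + v) = sqrt(68121 - 369192) = sqrt(-301071) = I*sqrt(301071)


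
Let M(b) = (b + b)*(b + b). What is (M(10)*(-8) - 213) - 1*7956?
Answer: -11369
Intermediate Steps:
M(b) = 4*b**2 (M(b) = (2*b)*(2*b) = 4*b**2)
(M(10)*(-8) - 213) - 1*7956 = ((4*10**2)*(-8) - 213) - 1*7956 = ((4*100)*(-8) - 213) - 7956 = (400*(-8) - 213) - 7956 = (-3200 - 213) - 7956 = -3413 - 7956 = -11369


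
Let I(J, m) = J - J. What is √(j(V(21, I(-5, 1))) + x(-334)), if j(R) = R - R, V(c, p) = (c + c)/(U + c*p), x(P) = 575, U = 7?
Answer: 5*√23 ≈ 23.979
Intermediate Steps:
I(J, m) = 0
V(c, p) = 2*c/(7 + c*p) (V(c, p) = (c + c)/(7 + c*p) = (2*c)/(7 + c*p) = 2*c/(7 + c*p))
j(R) = 0
√(j(V(21, I(-5, 1))) + x(-334)) = √(0 + 575) = √575 = 5*√23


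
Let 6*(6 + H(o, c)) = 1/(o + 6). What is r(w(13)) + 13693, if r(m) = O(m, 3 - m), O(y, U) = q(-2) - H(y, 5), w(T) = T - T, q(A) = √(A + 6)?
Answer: 493235/36 ≈ 13701.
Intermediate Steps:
q(A) = √(6 + A)
w(T) = 0
H(o, c) = -6 + 1/(6*(6 + o)) (H(o, c) = -6 + 1/(6*(o + 6)) = -6 + 1/(6*(6 + o)))
O(y, U) = 2 - (-215 - 36*y)/(6*(6 + y)) (O(y, U) = √(6 - 2) - (-215 - 36*y)/(6*(6 + y)) = √4 - (-215 - 36*y)/(6*(6 + y)) = 2 - (-215 - 36*y)/(6*(6 + y)))
r(m) = (287 + 48*m)/(6*(6 + m))
r(w(13)) + 13693 = (287 + 48*0)/(6*(6 + 0)) + 13693 = (⅙)*(287 + 0)/6 + 13693 = (⅙)*(⅙)*287 + 13693 = 287/36 + 13693 = 493235/36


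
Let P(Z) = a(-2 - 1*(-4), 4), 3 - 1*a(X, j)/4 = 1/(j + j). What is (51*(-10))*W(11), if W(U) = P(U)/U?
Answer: -5865/11 ≈ -533.18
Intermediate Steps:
a(X, j) = 12 - 2/j (a(X, j) = 12 - 4/(j + j) = 12 - 4*1/(2*j) = 12 - 2/j)
P(Z) = 23/2 (P(Z) = 12 - 2/4 = 12 - 2*¼ = 12 - ½ = 23/2)
W(U) = 23/(2*U)
(51*(-10))*W(11) = (51*(-10))*((23/2)/11) = -5865/11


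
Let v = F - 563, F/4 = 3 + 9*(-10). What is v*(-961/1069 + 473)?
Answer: -459759836/1069 ≈ -4.3008e+5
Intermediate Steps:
F = -348 (F = 4*(3 + 9*(-10)) = 4*(3 - 90) = 4*(-87) = -348)
v = -911 (v = -348 - 563 = -911)
v*(-961/1069 + 473) = -911*(-961/1069 + 473) = -911*504676/1069 = -459759836/1069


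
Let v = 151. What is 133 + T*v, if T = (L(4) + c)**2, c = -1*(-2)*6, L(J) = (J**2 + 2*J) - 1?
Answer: 185108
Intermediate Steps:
L(J) = -1 + J**2 + 2*J
c = 12 (c = 2*6 = 12)
T = 1225 (T = ((-1 + 4**2 + 2*4) + 12)**2 = ((-1 + 16 + 8) + 12)**2 = (23 + 12)**2 = 35**2 = 1225)
133 + T*v = 133 + 1225*151 = 133 + 184975 = 185108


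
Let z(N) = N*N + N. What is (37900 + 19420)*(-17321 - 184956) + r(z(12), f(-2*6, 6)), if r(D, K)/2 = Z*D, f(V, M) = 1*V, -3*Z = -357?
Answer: -11594480512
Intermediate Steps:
Z = 119 (Z = -⅓*(-357) = 119)
z(N) = N + N² (z(N) = N² + N = N + N²)
f(V, M) = V
r(D, K) = 238*D (r(D, K) = 2*(119*D) = 238*D)
(37900 + 19420)*(-17321 - 184956) + r(z(12), f(-2*6, 6)) = (37900 + 19420)*(-17321 - 184956) + 238*(12*(1 + 12)) = 57320*(-202277) + 238*(12*13) = -11594517640 + 238*156 = -11594517640 + 37128 = -11594480512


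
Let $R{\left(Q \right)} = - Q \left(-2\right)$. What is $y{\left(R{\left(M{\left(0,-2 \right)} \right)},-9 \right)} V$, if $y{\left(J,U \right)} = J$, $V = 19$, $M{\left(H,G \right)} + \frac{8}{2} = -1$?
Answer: $-190$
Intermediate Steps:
$M{\left(H,G \right)} = -5$ ($M{\left(H,G \right)} = -4 - 1 = -5$)
$R{\left(Q \right)} = 2 Q$
$y{\left(R{\left(M{\left(0,-2 \right)} \right)},-9 \right)} V = 2 \left(-5\right) 19 = \left(-10\right) 19 = -190$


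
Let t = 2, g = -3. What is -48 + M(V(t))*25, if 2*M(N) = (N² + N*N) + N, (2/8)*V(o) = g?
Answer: 3402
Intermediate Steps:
V(o) = -12 (V(o) = 4*(-3) = -12)
M(N) = N² + N/2 (M(N) = ((N² + N*N) + N)/2 = ((N² + N²) + N)/2 = (2*N² + N)/2 = (N + 2*N²)/2 = N² + N/2)
-48 + M(V(t))*25 = -48 - 12*(½ - 12)*25 = -48 - 12*(-23/2)*25 = -48 + 138*25 = -48 + 3450 = 3402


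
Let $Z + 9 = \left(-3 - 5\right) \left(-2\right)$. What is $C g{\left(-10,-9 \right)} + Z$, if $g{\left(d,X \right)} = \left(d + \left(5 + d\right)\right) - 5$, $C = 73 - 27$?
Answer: $-913$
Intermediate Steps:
$C = 46$
$Z = 7$ ($Z = -9 + \left(-3 - 5\right) \left(-2\right) = -9 - -16 = -9 + 16 = 7$)
$g{\left(d,X \right)} = 2 d$ ($g{\left(d,X \right)} = \left(5 + 2 d\right) - 5 = 2 d$)
$C g{\left(-10,-9 \right)} + Z = 46 \cdot 2 \left(-10\right) + 7 = 46 \left(-20\right) + 7 = -920 + 7 = -913$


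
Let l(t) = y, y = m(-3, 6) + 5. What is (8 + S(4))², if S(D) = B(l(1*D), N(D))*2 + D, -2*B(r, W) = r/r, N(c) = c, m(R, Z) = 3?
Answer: 121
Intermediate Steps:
y = 8 (y = 3 + 5 = 8)
l(t) = 8
B(r, W) = -½ (B(r, W) = -r/(2*r) = -½*1 = -½)
S(D) = -1 + D (S(D) = -½*2 + D = -1 + D)
(8 + S(4))² = (8 + (-1 + 4))² = (8 + 3)² = 11² = 121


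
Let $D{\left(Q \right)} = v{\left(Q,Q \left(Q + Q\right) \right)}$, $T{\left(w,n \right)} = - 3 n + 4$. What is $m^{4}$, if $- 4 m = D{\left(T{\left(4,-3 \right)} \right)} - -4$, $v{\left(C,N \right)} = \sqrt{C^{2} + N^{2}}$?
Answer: $\frac{13101318473}{256} + \frac{1487577 \sqrt{677}}{16} \approx 5.3596 \cdot 10^{7}$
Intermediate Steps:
$T{\left(w,n \right)} = 4 - 3 n$
$D{\left(Q \right)} = \sqrt{Q^{2} + 4 Q^{4}}$ ($D{\left(Q \right)} = \sqrt{Q^{2} + \left(Q \left(Q + Q\right)\right)^{2}} = \sqrt{Q^{2} + \left(Q 2 Q\right)^{2}} = \sqrt{Q^{2} + \left(2 Q^{2}\right)^{2}} = \sqrt{Q^{2} + 4 Q^{4}}$)
$m = -1 - \frac{13 \sqrt{677}}{4}$ ($m = - \frac{\sqrt{\left(4 - -9\right)^{2} + 4 \left(4 - -9\right)^{4}} - -4}{4} = - \frac{\sqrt{\left(4 + 9\right)^{2} + 4 \left(4 + 9\right)^{4}} + 4}{4} = - \frac{\sqrt{13^{2} + 4 \cdot 13^{4}} + 4}{4} = - \frac{\sqrt{169 + 4 \cdot 28561} + 4}{4} = - \frac{\sqrt{169 + 114244} + 4}{4} = - \frac{\sqrt{114413} + 4}{4} = - \frac{13 \sqrt{677} + 4}{4} = - \frac{4 + 13 \sqrt{677}}{4} = -1 - \frac{13 \sqrt{677}}{4} \approx -85.563$)
$m^{4} = \left(-1 - \frac{13 \sqrt{677}}{4}\right)^{4}$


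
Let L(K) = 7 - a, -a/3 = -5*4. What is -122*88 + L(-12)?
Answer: -10789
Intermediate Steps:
a = 60 (a = -(-15)*4 = -3*(-20) = 60)
L(K) = -53 (L(K) = 7 - 1*60 = 7 - 60 = -53)
-122*88 + L(-12) = -122*88 - 53 = -10736 - 53 = -10789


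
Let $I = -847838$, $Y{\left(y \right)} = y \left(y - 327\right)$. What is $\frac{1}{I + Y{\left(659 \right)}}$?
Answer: $- \frac{1}{629050} \approx -1.5897 \cdot 10^{-6}$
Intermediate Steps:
$Y{\left(y \right)} = y \left(-327 + y\right)$
$\frac{1}{I + Y{\left(659 \right)}} = \frac{1}{-847838 + 659 \left(-327 + 659\right)} = \frac{1}{-847838 + 659 \cdot 332} = \frac{1}{-847838 + 218788} = \frac{1}{-629050} = - \frac{1}{629050}$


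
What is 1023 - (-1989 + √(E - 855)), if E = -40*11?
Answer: 3012 - I*√1295 ≈ 3012.0 - 35.986*I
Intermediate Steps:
E = -440
1023 - (-1989 + √(E - 855)) = 1023 - (-1989 + √(-440 - 855)) = 1023 - (-1989 + √(-1295)) = 1023 - (-1989 + I*√1295) = 1023 + (1989 - I*√1295) = 3012 - I*√1295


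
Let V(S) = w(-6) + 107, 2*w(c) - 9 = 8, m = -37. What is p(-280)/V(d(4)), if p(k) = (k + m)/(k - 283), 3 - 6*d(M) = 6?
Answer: 634/130053 ≈ 0.0048749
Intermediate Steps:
w(c) = 17/2 (w(c) = 9/2 + (½)*8 = 9/2 + 4 = 17/2)
d(M) = -½ (d(M) = ½ - ⅙*6 = ½ - 1 = -½)
p(k) = (-37 + k)/(-283 + k) (p(k) = (k - 37)/(k - 283) = (-37 + k)/(-283 + k))
V(S) = 231/2 (V(S) = 17/2 + 107 = 231/2)
p(-280)/V(d(4)) = ((-37 - 280)/(-283 - 280))/(231/2) = (-317/(-563))*(2/231) = -1/563*(-317)*(2/231) = (317/563)*(2/231) = 634/130053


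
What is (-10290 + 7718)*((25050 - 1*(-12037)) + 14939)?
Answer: -133810872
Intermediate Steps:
(-10290 + 7718)*((25050 - 1*(-12037)) + 14939) = -2572*((25050 + 12037) + 14939) = -2572*(37087 + 14939) = -2572*52026 = -133810872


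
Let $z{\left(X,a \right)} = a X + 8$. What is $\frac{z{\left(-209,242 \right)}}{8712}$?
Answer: $- \frac{25285}{4356} \approx -5.8046$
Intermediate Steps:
$z{\left(X,a \right)} = 8 + X a$ ($z{\left(X,a \right)} = X a + 8 = 8 + X a$)
$\frac{z{\left(-209,242 \right)}}{8712} = \frac{8 - 50578}{8712} = \left(8 - 50578\right) \frac{1}{8712} = \left(-50570\right) \frac{1}{8712} = - \frac{25285}{4356}$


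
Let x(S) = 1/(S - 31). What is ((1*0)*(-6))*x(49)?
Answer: 0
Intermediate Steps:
x(S) = 1/(-31 + S)
((1*0)*(-6))*x(49) = ((1*0)*(-6))/(-31 + 49) = (0*(-6))/18 = 0*(1/18) = 0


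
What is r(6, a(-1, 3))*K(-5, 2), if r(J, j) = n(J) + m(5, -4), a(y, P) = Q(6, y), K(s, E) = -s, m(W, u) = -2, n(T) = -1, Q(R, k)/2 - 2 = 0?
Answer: -15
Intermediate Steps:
Q(R, k) = 4 (Q(R, k) = 4 + 2*0 = 4 + 0 = 4)
a(y, P) = 4
r(J, j) = -3 (r(J, j) = -1 - 2 = -3)
r(6, a(-1, 3))*K(-5, 2) = -(-3)*(-5) = -3*5 = -15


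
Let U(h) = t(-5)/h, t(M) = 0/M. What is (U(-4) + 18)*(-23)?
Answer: -414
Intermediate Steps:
t(M) = 0
U(h) = 0 (U(h) = 0/h = 0)
(U(-4) + 18)*(-23) = (0 + 18)*(-23) = 18*(-23) = -414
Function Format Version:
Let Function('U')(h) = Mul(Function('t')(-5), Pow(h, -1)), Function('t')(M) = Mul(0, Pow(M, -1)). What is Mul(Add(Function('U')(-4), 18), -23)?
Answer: -414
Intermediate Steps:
Function('t')(M) = 0
Function('U')(h) = 0 (Function('U')(h) = Mul(0, Pow(h, -1)) = 0)
Mul(Add(Function('U')(-4), 18), -23) = Mul(Add(0, 18), -23) = Mul(18, -23) = -414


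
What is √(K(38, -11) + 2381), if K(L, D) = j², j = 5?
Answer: √2406 ≈ 49.051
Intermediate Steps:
K(L, D) = 25 (K(L, D) = 5² = 25)
√(K(38, -11) + 2381) = √(25 + 2381) = √2406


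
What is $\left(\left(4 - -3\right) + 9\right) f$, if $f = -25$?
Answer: $-400$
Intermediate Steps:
$\left(\left(4 - -3\right) + 9\right) f = \left(\left(4 - -3\right) + 9\right) \left(-25\right) = \left(\left(4 + 3\right) + 9\right) \left(-25\right) = \left(7 + 9\right) \left(-25\right) = 16 \left(-25\right) = -400$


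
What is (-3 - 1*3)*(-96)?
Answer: 576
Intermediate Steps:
(-3 - 1*3)*(-96) = (-3 - 3)*(-96) = -6*(-96) = 576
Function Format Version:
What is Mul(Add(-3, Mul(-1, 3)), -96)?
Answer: 576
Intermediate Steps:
Mul(Add(-3, Mul(-1, 3)), -96) = Mul(Add(-3, -3), -96) = Mul(-6, -96) = 576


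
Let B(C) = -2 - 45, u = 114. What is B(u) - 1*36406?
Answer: -36453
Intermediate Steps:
B(C) = -47
B(u) - 1*36406 = -47 - 1*36406 = -47 - 36406 = -36453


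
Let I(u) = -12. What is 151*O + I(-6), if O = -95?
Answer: -14357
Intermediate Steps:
151*O + I(-6) = 151*(-95) - 12 = -14345 - 12 = -14357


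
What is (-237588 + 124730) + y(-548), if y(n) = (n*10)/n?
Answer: -112848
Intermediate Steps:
y(n) = 10 (y(n) = (10*n)/n = 10)
(-237588 + 124730) + y(-548) = (-237588 + 124730) + 10 = -112858 + 10 = -112848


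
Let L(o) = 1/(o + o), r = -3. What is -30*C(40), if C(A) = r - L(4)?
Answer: 375/4 ≈ 93.750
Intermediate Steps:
L(o) = 1/(2*o)
C(A) = -25/8 (C(A) = -3 - 1/(2*4) = -3 - 1*1/8 = -3 - 1/8 = -25/8)
-30*C(40) = -30*(-25/8) = 375/4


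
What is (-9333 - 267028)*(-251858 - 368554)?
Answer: 171457680732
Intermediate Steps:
(-9333 - 267028)*(-251858 - 368554) = -276361*(-620412) = 171457680732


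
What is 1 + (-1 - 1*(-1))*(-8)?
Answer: 1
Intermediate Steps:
1 + (-1 - 1*(-1))*(-8) = 1 + (-1 + 1)*(-8) = 1 + 0*(-8) = 1 + 0 = 1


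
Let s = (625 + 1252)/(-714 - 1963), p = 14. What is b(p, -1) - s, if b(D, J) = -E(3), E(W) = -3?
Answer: 9908/2677 ≈ 3.7012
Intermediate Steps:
b(D, J) = 3 (b(D, J) = -1*(-3) = 3)
s = -1877/2677 (s = 1877/(-2677) = 1877*(-1/2677) = -1877/2677 ≈ -0.70116)
b(p, -1) - s = 3 - 1*(-1877/2677) = 3 + 1877/2677 = 9908/2677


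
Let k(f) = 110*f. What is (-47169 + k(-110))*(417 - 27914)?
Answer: 1629719693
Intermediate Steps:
(-47169 + k(-110))*(417 - 27914) = (-47169 + 110*(-110))*(417 - 27914) = (-47169 - 12100)*(-27497) = -59269*(-27497) = 1629719693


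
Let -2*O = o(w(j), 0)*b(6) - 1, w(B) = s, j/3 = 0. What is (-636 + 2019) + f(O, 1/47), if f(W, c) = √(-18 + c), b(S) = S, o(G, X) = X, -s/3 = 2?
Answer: 1383 + 13*I*√235/47 ≈ 1383.0 + 4.2401*I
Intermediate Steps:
s = -6 (s = -3*2 = -6)
j = 0 (j = 3*0 = 0)
w(B) = -6
O = ½ (O = -(0*6 - 1)/2 = -(0 - 1)/2 = -½*(-1) = ½ ≈ 0.50000)
(-636 + 2019) + f(O, 1/47) = (-636 + 2019) + √(-18 + 1/47) = 1383 + √(-18 + 1/47) = 1383 + √(-845/47) = 1383 + 13*I*√235/47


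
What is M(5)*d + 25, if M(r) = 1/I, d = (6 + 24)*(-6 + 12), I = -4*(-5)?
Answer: 34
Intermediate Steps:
I = 20
d = 180 (d = 30*6 = 180)
M(r) = 1/20
M(5)*d + 25 = (1/20)*180 + 25 = 9 + 25 = 34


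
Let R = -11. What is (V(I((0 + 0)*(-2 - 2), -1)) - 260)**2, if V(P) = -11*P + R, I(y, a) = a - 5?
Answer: 42025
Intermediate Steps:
I(y, a) = -5 + a
V(P) = -11 - 11*P (V(P) = -11*P - 11 = -11 - 11*P)
(V(I((0 + 0)*(-2 - 2), -1)) - 260)**2 = ((-11 - 11*(-5 - 1)) - 260)**2 = ((-11 - 11*(-6)) - 260)**2 = ((-11 + 66) - 260)**2 = (55 - 260)**2 = (-205)**2 = 42025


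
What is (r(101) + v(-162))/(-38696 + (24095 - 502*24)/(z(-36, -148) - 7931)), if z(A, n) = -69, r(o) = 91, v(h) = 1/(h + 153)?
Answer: -6544000/2786220423 ≈ -0.0023487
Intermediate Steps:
v(h) = 1/(153 + h)
(r(101) + v(-162))/(-38696 + (24095 - 502*24)/(z(-36, -148) - 7931)) = (91 + 1/(153 - 162))/(-38696 + (24095 - 502*24)/(-69 - 7931)) = (91 + 1/(-9))/(-38696 + (24095 - 12048)/(-8000)) = (91 - ⅑)/(-38696 + 12047*(-1/8000)) = 818/(9*(-38696 - 12047/8000)) = 818/(9*(-309580047/8000)) = (818/9)*(-8000/309580047) = -6544000/2786220423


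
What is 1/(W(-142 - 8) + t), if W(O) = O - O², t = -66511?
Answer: -1/89161 ≈ -1.1216e-5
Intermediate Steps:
1/(W(-142 - 8) + t) = 1/((-142 - 8)*(1 - (-142 - 8)) - 66511) = 1/(-150*(1 - 1*(-150)) - 66511) = 1/(-150*(1 + 150) - 66511) = 1/(-150*151 - 66511) = 1/(-22650 - 66511) = 1/(-89161) = -1/89161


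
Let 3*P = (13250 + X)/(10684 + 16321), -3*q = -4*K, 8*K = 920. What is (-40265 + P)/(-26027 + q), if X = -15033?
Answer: 3262070758/2096155105 ≈ 1.5562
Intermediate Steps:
K = 115 (K = (1/8)*920 = 115)
q = 460/3 (q = -(-4)*115/3 = -1/3*(-460) = 460/3 ≈ 153.33)
P = -1783/81015 (P = ((13250 - 15033)/(10684 + 16321))/3 = (-1783/27005)/3 = (-1783*1/27005)/3 = (1/3)*(-1783/27005) = -1783/81015 ≈ -0.022008)
(-40265 + P)/(-26027 + q) = (-40265 - 1783/81015)/(-26027 + 460/3) = -3262070758/(81015*(-77621/3)) = -3262070758/81015*(-3/77621) = 3262070758/2096155105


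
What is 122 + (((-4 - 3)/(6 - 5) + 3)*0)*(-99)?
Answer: 122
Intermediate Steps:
122 + (((-4 - 3)/(6 - 5) + 3)*0)*(-99) = 122 + ((-7/1 + 3)*0)*(-99) = 122 + ((-7*1 + 3)*0)*(-99) = 122 + ((-7 + 3)*0)*(-99) = 122 - 4*0*(-99) = 122 + 0*(-99) = 122 + 0 = 122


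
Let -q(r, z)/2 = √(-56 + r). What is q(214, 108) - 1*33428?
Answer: -33428 - 2*√158 ≈ -33453.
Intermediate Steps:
q(r, z) = -2*√(-56 + r)
q(214, 108) - 1*33428 = -2*√(-56 + 214) - 1*33428 = -2*√158 - 33428 = -33428 - 2*√158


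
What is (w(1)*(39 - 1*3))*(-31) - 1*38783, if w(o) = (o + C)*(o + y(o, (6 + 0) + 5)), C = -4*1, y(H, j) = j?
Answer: 1393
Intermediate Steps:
C = -4
w(o) = (-4 + o)*(11 + o) (w(o) = (o - 4)*(o + ((6 + 0) + 5)) = (-4 + o)*(o + (6 + 5)) = (-4 + o)*(o + 11) = (-4 + o)*(11 + o))
(w(1)*(39 - 1*3))*(-31) - 1*38783 = ((-44 + 1² + 7*1)*(39 - 1*3))*(-31) - 1*38783 = ((-44 + 1 + 7)*(39 - 3))*(-31) - 38783 = -36*36*(-31) - 38783 = -1296*(-31) - 38783 = 40176 - 38783 = 1393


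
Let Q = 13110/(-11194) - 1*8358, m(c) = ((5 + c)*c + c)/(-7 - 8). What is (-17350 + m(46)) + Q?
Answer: -2171801489/83955 ≈ -25869.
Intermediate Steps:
m(c) = -c/15 - c*(5 + c)/15 (m(c) = (c*(5 + c) + c)/(-15) = (c + c*(5 + c))*(-1/15) = -c/15 - c*(5 + c)/15)
Q = -46786281/5597 (Q = 13110*(-1/11194) - 8358 = -6555/5597 - 8358 = -46786281/5597 ≈ -8359.2)
(-17350 + m(46)) + Q = (-17350 - 1/15*46*(6 + 46)) - 46786281/5597 = (-17350 - 1/15*46*52) - 46786281/5597 = (-17350 - 2392/15) - 46786281/5597 = -262642/15 - 46786281/5597 = -2171801489/83955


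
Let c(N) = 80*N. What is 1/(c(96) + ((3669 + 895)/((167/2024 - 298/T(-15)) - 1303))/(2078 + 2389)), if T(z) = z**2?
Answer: 884394195953/6792146732103840 ≈ 0.00013021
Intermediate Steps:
1/(c(96) + ((3669 + 895)/((167/2024 - 298/T(-15)) - 1303))/(2078 + 2389)) = 1/(80*96 + ((3669 + 895)/((167/2024 - 298/((-15)**2)) - 1303))/(2078 + 2389)) = 1/(7680 + (4564/((167*(1/2024) - 298/225) - 1303))/4467) = 1/(7680 + (4564/((167/2024 - 298*1/225) - 1303))*(1/4467)) = 1/(7680 + (4564/((167/2024 - 298/225) - 1303))*(1/4467)) = 1/(7680 + (4564/(-565577/455400 - 1303))*(1/4467)) = 1/(7680 + (4564/(-593951777/455400))*(1/4467)) = 1/(7680 + (4564*(-455400/593951777))*(1/4467)) = 1/(7680 - 2078445600/593951777*1/4467) = 1/(7680 - 692815200/884394195953) = 1/(6792146732103840/884394195953) = 884394195953/6792146732103840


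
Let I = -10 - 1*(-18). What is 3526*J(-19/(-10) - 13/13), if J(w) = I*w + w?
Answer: 142803/5 ≈ 28561.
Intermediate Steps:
I = 8 (I = -10 + 18 = 8)
J(w) = 9*w (J(w) = 8*w + w = 9*w)
3526*J(-19/(-10) - 13/13) = 3526*(9*(-19/(-10) - 13/13)) = 3526*(9*(-19*(-⅒) - 13*1/13)) = 3526*(9*(19/10 - 1)) = 3526*(9*(9/10)) = 3526*(81/10) = 142803/5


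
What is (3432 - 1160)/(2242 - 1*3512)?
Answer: -1136/635 ≈ -1.7890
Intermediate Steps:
(3432 - 1160)/(2242 - 1*3512) = 2272/(2242 - 3512) = 2272/(-1270) = 2272*(-1/1270) = -1136/635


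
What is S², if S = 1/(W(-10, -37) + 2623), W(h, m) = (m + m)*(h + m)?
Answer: 1/37222201 ≈ 2.6866e-8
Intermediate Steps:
W(h, m) = 2*m*(h + m) (W(h, m) = (2*m)*(h + m) = 2*m*(h + m))
S = 1/6101 (S = 1/(2*(-37)*(-10 - 37) + 2623) = 1/(2*(-37)*(-47) + 2623) = 1/(3478 + 2623) = 1/6101 ≈ 0.00016391)
S² = (1/6101)² = 1/37222201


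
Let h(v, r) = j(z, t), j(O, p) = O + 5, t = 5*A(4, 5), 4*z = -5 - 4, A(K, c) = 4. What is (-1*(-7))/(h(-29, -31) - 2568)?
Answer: -28/10261 ≈ -0.0027288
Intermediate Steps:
z = -9/4 (z = (-5 - 4)/4 = (¼)*(-9) = -9/4 ≈ -2.2500)
t = 20 (t = 5*4 = 20)
j(O, p) = 5 + O
h(v, r) = 11/4 (h(v, r) = 5 - 9/4 = 11/4)
(-1*(-7))/(h(-29, -31) - 2568) = (-1*(-7))/(11/4 - 2568) = 7/(-10261/4) = 7*(-4/10261) = -28/10261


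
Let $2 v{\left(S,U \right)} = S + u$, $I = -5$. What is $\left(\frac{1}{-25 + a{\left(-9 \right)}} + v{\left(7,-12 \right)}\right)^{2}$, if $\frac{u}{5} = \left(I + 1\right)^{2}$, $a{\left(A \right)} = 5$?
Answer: $\frac{755161}{400} \approx 1887.9$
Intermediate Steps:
$u = 80$ ($u = 5 \left(-5 + 1\right)^{2} = 5 \left(-4\right)^{2} = 5 \cdot 16 = 80$)
$v{\left(S,U \right)} = 40 + \frac{S}{2}$ ($v{\left(S,U \right)} = \frac{S + 80}{2} = \frac{80 + S}{2} = 40 + \frac{S}{2}$)
$\left(\frac{1}{-25 + a{\left(-9 \right)}} + v{\left(7,-12 \right)}\right)^{2} = \left(\frac{1}{-25 + 5} + \left(40 + \frac{1}{2} \cdot 7\right)\right)^{2} = \left(\frac{1}{-20} + \left(40 + \frac{7}{2}\right)\right)^{2} = \left(- \frac{1}{20} + \frac{87}{2}\right)^{2} = \left(\frac{869}{20}\right)^{2} = \frac{755161}{400}$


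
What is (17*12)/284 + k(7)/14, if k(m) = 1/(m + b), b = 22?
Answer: 20777/28826 ≈ 0.72077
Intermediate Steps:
k(m) = 1/(22 + m) (k(m) = 1/(m + 22) = 1/(22 + m))
(17*12)/284 + k(7)/14 = (17*12)/284 + 1/((22 + 7)*14) = 204*(1/284) + (1/14)/29 = 51/71 + (1/29)*(1/14) = 51/71 + 1/406 = 20777/28826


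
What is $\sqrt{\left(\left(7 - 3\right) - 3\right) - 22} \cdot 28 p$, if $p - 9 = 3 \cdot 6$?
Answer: $756 i \sqrt{21} \approx 3464.4 i$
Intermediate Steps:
$p = 27$ ($p = 9 + 3 \cdot 6 = 9 + 18 = 27$)
$\sqrt{\left(\left(7 - 3\right) - 3\right) - 22} \cdot 28 p = \sqrt{\left(\left(7 - 3\right) - 3\right) - 22} \cdot 28 \cdot 27 = \sqrt{\left(4 - 3\right) - 22} \cdot 28 \cdot 27 = \sqrt{1 - 22} \cdot 28 \cdot 27 = \sqrt{-21} \cdot 28 \cdot 27 = i \sqrt{21} \cdot 28 \cdot 27 = 28 i \sqrt{21} \cdot 27 = 756 i \sqrt{21}$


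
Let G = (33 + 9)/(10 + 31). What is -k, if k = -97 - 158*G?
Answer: 10613/41 ≈ 258.85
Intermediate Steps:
G = 42/41 ≈ 1.0244
k = -10613/41 (k = -97 - 158*42/41 = -97 - 6636/41 = -10613/41 ≈ -258.85)
-k = -1*(-10613/41) = 10613/41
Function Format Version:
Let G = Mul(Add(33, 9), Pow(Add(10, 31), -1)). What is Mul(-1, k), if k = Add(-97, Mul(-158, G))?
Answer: Rational(10613, 41) ≈ 258.85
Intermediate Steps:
G = Rational(42, 41) (G = Mul(42, Pow(41, -1)) = Mul(42, Rational(1, 41)) = Rational(42, 41) ≈ 1.0244)
k = Rational(-10613, 41) (k = Add(-97, Mul(-158, Rational(42, 41))) = Add(-97, Rational(-6636, 41)) = Rational(-10613, 41) ≈ -258.85)
Mul(-1, k) = Mul(-1, Rational(-10613, 41)) = Rational(10613, 41)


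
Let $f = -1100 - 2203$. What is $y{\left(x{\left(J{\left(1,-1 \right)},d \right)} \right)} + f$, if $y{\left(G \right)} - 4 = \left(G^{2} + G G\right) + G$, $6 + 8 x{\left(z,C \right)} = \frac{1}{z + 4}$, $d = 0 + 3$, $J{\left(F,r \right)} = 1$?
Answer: $- \frac{2638939}{800} \approx -3298.7$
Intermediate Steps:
$d = 3$
$x{\left(z,C \right)} = - \frac{3}{4} + \frac{1}{8 \left(4 + z\right)}$ ($x{\left(z,C \right)} = - \frac{3}{4} + \frac{1}{8 \left(z + 4\right)} = - \frac{3}{4} + \frac{1}{8 \left(4 + z\right)}$)
$y{\left(G \right)} = 4 + G + 2 G^{2}$ ($y{\left(G \right)} = 4 + \left(\left(G^{2} + G G\right) + G\right) = 4 + \left(\left(G^{2} + G^{2}\right) + G\right) = 4 + \left(2 G^{2} + G\right) = 4 + \left(G + 2 G^{2}\right) = 4 + G + 2 G^{2}$)
$f = -3303$
$y{\left(x{\left(J{\left(1,-1 \right)},d \right)} \right)} + f = \left(4 + \frac{-23 - 6}{8 \left(4 + 1\right)} + 2 \left(\frac{-23 - 6}{8 \left(4 + 1\right)}\right)^{2}\right) - 3303 = \left(4 + \frac{-23 - 6}{8 \cdot 5} + 2 \left(\frac{-23 - 6}{8 \cdot 5}\right)^{2}\right) - 3303 = \left(4 + \frac{1}{8} \cdot \frac{1}{5} \left(-29\right) + 2 \left(\frac{1}{8} \cdot \frac{1}{5} \left(-29\right)\right)^{2}\right) - 3303 = \left(4 - \frac{29}{40} + 2 \left(- \frac{29}{40}\right)^{2}\right) - 3303 = \left(4 - \frac{29}{40} + 2 \cdot \frac{841}{1600}\right) - 3303 = \left(4 - \frac{29}{40} + \frac{841}{800}\right) - 3303 = \frac{3461}{800} - 3303 = - \frac{2638939}{800}$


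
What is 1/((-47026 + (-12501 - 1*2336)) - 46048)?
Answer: -1/107911 ≈ -9.2669e-6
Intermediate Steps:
1/((-47026 + (-12501 - 1*2336)) - 46048) = 1/((-47026 + (-12501 - 2336)) - 46048) = 1/((-47026 - 14837) - 46048) = 1/(-61863 - 46048) = 1/(-107911) = -1/107911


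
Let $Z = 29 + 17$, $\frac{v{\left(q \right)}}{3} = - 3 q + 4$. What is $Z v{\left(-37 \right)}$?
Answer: $15870$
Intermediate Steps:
$v{\left(q \right)} = 12 - 9 q$ ($v{\left(q \right)} = 3 \left(- 3 q + 4\right) = 3 \left(4 - 3 q\right) = 12 - 9 q$)
$Z = 46$
$Z v{\left(-37 \right)} = 46 \left(12 - -333\right) = 46 \left(12 + 333\right) = 46 \cdot 345 = 15870$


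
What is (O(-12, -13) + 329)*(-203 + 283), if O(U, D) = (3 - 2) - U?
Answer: 27360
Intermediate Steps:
O(U, D) = 1 - U
(O(-12, -13) + 329)*(-203 + 283) = ((1 - 1*(-12)) + 329)*(-203 + 283) = ((1 + 12) + 329)*80 = (13 + 329)*80 = 342*80 = 27360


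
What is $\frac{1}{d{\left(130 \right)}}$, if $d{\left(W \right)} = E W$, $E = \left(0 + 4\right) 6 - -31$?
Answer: $\frac{1}{7150} \approx 0.00013986$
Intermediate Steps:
$E = 55$ ($E = 4 \cdot 6 + 31 = 24 + 31 = 55$)
$d{\left(W \right)} = 55 W$
$\frac{1}{d{\left(130 \right)}} = \frac{1}{55 \cdot 130} = \frac{1}{7150}$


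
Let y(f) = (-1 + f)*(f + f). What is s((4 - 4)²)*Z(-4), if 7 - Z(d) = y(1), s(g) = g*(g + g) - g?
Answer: 0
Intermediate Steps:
y(f) = 2*f*(-1 + f) (y(f) = (-1 + f)*(2*f) = 2*f*(-1 + f))
s(g) = -g + 2*g² (s(g) = g*(2*g) - g = 2*g² - g = -g + 2*g²)
Z(d) = 7 (Z(d) = 7 - 2*(-1 + 1) = 7 - 2*0 = 7 - 1*0 = 7 + 0 = 7)
s((4 - 4)²)*Z(-4) = ((4 - 4)²*(-1 + 2*(4 - 4)²))*7 = (0²*(-1 + 2*0²))*7 = (0*(-1 + 2*0))*7 = (0*(-1 + 0))*7 = (0*(-1))*7 = 0*7 = 0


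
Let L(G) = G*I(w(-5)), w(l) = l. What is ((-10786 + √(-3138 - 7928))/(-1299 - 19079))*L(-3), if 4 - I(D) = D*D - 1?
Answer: 323580/10189 - 30*I*√11066/10189 ≈ 31.758 - 0.30973*I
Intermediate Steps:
I(D) = 5 - D² (I(D) = 4 - (D*D - 1) = 4 - (D² - 1) = 4 - (-1 + D²) = 4 + (1 - D²) = 5 - D²)
L(G) = -20*G (L(G) = G*(5 - 1*(-5)²) = G*(5 - 1*25) = G*(5 - 25) = G*(-20) = -20*G)
((-10786 + √(-3138 - 7928))/(-1299 - 19079))*L(-3) = ((-10786 + √(-3138 - 7928))/(-1299 - 19079))*(-20*(-3)) = ((-10786 + √(-11066))/(-20378))*60 = ((-10786 + I*√11066)*(-1/20378))*60 = (5393/10189 - I*√11066/20378)*60 = 323580/10189 - 30*I*√11066/10189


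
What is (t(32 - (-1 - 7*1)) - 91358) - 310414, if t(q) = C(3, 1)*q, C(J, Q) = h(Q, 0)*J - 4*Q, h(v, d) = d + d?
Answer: -401932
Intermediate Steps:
h(v, d) = 2*d
C(J, Q) = -4*Q (C(J, Q) = (2*0)*J - 4*Q = 0*J - 4*Q = 0 - 4*Q = -4*Q)
t(q) = -4*q (t(q) = (-4*1)*q = -4*q)
(t(32 - (-1 - 7*1)) - 91358) - 310414 = (-4*(32 - (-1 - 7*1)) - 91358) - 310414 = (-4*(32 - (-1 - 7)) - 91358) - 310414 = (-4*(32 - 1*(-8)) - 91358) - 310414 = (-4*(32 + 8) - 91358) - 310414 = (-4*40 - 91358) - 310414 = (-160 - 91358) - 310414 = -91518 - 310414 = -401932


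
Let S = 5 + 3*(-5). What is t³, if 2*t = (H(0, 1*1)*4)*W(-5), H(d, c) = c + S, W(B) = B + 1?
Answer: 373248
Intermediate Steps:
W(B) = 1 + B
S = -10 (S = 5 - 15 = -10)
H(d, c) = -10 + c (H(d, c) = c - 10 = -10 + c)
t = 72 (t = (((-10 + 1*1)*4)*(1 - 5))/2 = (((-10 + 1)*4)*(-4))/2 = (-9*4*(-4))/2 = (-36*(-4))/2 = (½)*144 = 72)
t³ = 72³ = 373248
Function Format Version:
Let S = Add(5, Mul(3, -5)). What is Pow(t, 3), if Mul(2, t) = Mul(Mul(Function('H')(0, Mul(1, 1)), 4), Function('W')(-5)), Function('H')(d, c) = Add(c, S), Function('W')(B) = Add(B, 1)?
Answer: 373248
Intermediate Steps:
Function('W')(B) = Add(1, B)
S = -10 (S = Add(5, -15) = -10)
Function('H')(d, c) = Add(-10, c) (Function('H')(d, c) = Add(c, -10) = Add(-10, c))
t = 72 (t = Mul(Rational(1, 2), Mul(Mul(Add(-10, Mul(1, 1)), 4), Add(1, -5))) = Mul(Rational(1, 2), Mul(Mul(Add(-10, 1), 4), -4)) = Mul(Rational(1, 2), Mul(Mul(-9, 4), -4)) = Mul(Rational(1, 2), Mul(-36, -4)) = Mul(Rational(1, 2), 144) = 72)
Pow(t, 3) = Pow(72, 3) = 373248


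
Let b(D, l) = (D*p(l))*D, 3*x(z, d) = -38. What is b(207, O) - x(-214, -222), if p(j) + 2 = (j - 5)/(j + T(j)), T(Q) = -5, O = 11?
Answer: -128509/3 ≈ -42836.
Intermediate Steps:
x(z, d) = -38/3 (x(z, d) = (1/3)*(-38) = -38/3)
p(j) = -1 (p(j) = -2 + (j - 5)/(j - 5) = -2 + (-5 + j)/(-5 + j) = -2 + 1 = -1)
b(D, l) = -D**2 (b(D, l) = (D*(-1))*D = (-D)*D = -D**2)
b(207, O) - x(-214, -222) = -1*207**2 - 1*(-38/3) = -1*42849 + 38/3 = -42849 + 38/3 = -128509/3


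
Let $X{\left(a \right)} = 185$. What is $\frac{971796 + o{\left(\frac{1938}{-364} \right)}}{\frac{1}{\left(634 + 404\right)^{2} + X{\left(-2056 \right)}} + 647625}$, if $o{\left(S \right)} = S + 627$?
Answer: $\frac{27245542677099}{18145386509276} \approx 1.5015$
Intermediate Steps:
$o{\left(S \right)} = 627 + S$
$\frac{971796 + o{\left(\frac{1938}{-364} \right)}}{\frac{1}{\left(634 + 404\right)^{2} + X{\left(-2056 \right)}} + 647625} = \frac{971796 + \left(627 + \frac{1938}{-364}\right)}{\frac{1}{\left(634 + 404\right)^{2} + 185} + 647625} = \frac{971796 + \left(627 + 1938 \left(- \frac{1}{364}\right)\right)}{\frac{1}{1038^{2} + 185} + 647625} = \frac{971796 + \left(627 - \frac{969}{182}\right)}{\frac{1}{1077444 + 185} + 647625} = \frac{971796 + \frac{113145}{182}}{\frac{1}{1077629} + 647625} = \frac{176980017}{182 \left(\frac{1}{1077629} + 647625\right)} = \frac{176980017}{182 \cdot \frac{697899481126}{1077629}} = \frac{176980017}{182} \cdot \frac{1077629}{697899481126} = \frac{27245542677099}{18145386509276}$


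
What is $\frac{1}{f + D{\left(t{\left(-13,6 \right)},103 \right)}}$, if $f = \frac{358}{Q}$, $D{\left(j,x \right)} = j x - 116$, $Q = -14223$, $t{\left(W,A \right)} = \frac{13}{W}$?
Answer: $- \frac{14223}{3115195} \approx -0.0045657$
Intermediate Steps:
$D{\left(j,x \right)} = -116 + j x$
$f = - \frac{358}{14223}$ ($f = \frac{358}{-14223} = 358 \left(- \frac{1}{14223}\right) = - \frac{358}{14223} \approx -0.025171$)
$\frac{1}{f + D{\left(t{\left(-13,6 \right)},103 \right)}} = \frac{1}{- \frac{358}{14223} - \left(116 - \frac{13}{-13} \cdot 103\right)} = \frac{1}{- \frac{358}{14223} - \left(116 - 13 \left(- \frac{1}{13}\right) 103\right)} = \frac{1}{- \frac{358}{14223} - 219} = \frac{1}{- \frac{3115195}{14223}} = - \frac{14223}{3115195}$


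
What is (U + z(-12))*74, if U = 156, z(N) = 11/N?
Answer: 68857/6 ≈ 11476.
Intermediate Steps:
(U + z(-12))*74 = (156 + 11/(-12))*74 = (156 + 11*(-1/12))*74 = (156 - 11/12)*74 = (1861/12)*74 = 68857/6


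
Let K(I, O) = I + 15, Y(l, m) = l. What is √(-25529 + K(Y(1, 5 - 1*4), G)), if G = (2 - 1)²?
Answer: I*√25513 ≈ 159.73*I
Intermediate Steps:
G = 1 (G = 1² = 1)
K(I, O) = 15 + I
√(-25529 + K(Y(1, 5 - 1*4), G)) = √(-25529 + (15 + 1)) = √(-25529 + 16) = √(-25513) = I*√25513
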